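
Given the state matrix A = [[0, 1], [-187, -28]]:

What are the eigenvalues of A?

det(A - λI) = λ² - (-28)λ + 187 = (λ - (-17))(λ - (-11)). Eigenvalues: -17, -11.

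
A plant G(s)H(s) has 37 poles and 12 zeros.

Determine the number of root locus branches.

Root locus has n branches where n = number of poles = 37.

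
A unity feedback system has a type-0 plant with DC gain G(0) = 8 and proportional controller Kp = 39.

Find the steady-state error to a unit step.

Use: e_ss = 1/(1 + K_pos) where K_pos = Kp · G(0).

K_pos = Kp · G(0) = 39 × 8 = 312. e_ss = 1/(1 + 312) = 0.0032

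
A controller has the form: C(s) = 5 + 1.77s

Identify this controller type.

This is a Proportional-Derivative (PD) controller.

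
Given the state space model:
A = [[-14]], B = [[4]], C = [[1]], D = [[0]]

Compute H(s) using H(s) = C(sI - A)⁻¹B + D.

(sI - A)⁻¹ = 1/(s + 14). H(s) = 1 × 4/(s + 14) + 0 = 4/(s + 14).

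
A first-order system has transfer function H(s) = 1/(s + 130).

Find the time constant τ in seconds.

For H(s) = 1/(s + 1/τ), the pole is at -1/τ = -130, so τ = 1/130 = 0.0077 s.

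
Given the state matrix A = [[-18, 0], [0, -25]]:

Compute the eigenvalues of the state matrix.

For diagonal matrix, eigenvalues are diagonal entries: λ₁ = -18, λ₂ = -25.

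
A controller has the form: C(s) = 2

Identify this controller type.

This is a Proportional (P) controller.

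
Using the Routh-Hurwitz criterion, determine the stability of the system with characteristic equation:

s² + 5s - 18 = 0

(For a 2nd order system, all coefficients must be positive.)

Coefficients: 1, 5, -18. c=-18 not positive, so system is unstable.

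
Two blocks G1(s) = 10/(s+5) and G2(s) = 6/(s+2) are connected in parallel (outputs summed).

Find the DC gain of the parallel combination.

Parallel: G_eq = G1 + G2. DC gain = G1(0) + G2(0) = 10/5 + 6/2 = 2 + 3 = 5.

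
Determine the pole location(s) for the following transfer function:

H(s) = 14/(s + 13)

Pole is where denominator = 0: s + 13 = 0, so s = -13.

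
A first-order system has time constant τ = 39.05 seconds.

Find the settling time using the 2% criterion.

For first-order system, 2% settling time ≈ 4τ = 4 × 39.05 = 156.2 s.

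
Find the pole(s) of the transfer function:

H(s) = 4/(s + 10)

Pole is where denominator = 0: s + 10 = 0, so s = -10.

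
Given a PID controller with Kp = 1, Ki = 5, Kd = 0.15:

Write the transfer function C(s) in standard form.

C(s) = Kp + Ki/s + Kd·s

Substituting values: C(s) = 1 + 5/s + 0.15s = (0.15s² + s + 5)/s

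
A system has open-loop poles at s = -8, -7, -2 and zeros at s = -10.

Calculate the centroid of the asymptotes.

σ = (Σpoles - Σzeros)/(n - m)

σ = (Σpoles - Σzeros)/(n - m) = (-17 - (-10))/(3 - 1) = -7/2 = -3.5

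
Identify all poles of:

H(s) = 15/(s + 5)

Pole is where denominator = 0: s + 5 = 0, so s = -5.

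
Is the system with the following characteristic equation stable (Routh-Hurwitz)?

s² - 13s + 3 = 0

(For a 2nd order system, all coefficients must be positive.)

Coefficients: 1, -13, 3. b=-13 not positive, so system is unstable.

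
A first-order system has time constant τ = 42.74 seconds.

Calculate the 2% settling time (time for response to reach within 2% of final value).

For first-order system, 2% settling time ≈ 4τ = 4 × 42.74 = 170.96 s.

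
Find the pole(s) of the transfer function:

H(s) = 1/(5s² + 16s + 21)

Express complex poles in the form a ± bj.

Discriminant = 16² - 4×5×21 = 256 - 420 = -164 < 0, so the poles are a complex conjugate pair s = (-16 ± j√164)/(2×5). Real part = -16/(2×5) = -16/10 = -1.6; imaginary part = ±√164/(2×5) ≈ 1.2806. Poles: s = -1.6 ± 1.2806j.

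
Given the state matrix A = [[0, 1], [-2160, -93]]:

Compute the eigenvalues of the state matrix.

det(A - λI) = λ² - (-93)λ + 2160 = (λ - (-45))(λ - (-48)). Eigenvalues: -45, -48.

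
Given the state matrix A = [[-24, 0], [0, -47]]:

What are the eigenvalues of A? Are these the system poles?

For diagonal matrix, eigenvalues are diagonal entries: λ₁ = -24, λ₂ = -47. Eigenvalues of A = system poles.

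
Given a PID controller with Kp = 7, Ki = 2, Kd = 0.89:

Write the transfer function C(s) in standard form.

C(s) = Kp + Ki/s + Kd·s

Substituting values: C(s) = 7 + 2/s + 0.89s = (0.89s² + 7s + 2)/s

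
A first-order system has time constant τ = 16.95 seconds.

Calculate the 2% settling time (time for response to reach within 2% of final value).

For first-order system, 2% settling time ≈ 4τ = 4 × 16.95 = 67.8 s.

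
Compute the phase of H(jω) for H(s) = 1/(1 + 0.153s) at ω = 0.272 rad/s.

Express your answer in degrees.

Phase = -arctan(ωτ) = -arctan(0.272 × 0.153) = -2.4°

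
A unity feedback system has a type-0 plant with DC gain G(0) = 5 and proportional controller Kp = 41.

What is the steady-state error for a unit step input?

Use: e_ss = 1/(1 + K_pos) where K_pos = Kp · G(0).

K_pos = Kp · G(0) = 41 × 5 = 205. e_ss = 1/(1 + 205) = 0.0049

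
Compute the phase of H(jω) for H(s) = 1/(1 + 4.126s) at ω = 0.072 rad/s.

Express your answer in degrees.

Phase = -arctan(ωτ) = -arctan(0.072 × 4.126) = -16.5°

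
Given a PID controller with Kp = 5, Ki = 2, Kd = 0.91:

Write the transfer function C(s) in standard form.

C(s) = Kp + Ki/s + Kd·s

Substituting values: C(s) = 5 + 2/s + 0.91s = (0.91s² + 5s + 2)/s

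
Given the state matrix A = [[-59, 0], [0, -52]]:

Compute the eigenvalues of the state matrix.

For diagonal matrix, eigenvalues are diagonal entries: λ₁ = -59, λ₂ = -52.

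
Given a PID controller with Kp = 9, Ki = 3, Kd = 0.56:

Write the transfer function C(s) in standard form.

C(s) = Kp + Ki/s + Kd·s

Substituting values: C(s) = 9 + 3/s + 0.56s = (0.56s² + 9s + 3)/s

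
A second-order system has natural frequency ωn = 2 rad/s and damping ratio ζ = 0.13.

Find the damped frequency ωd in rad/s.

ωd = ωn√(1 - ζ²) = 2√(1 - 0.13²) = 1.98 rad/s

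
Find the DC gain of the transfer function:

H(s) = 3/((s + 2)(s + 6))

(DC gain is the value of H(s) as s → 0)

DC gain = H(0) = 3/(2 × 6) = 3/12 = 0.25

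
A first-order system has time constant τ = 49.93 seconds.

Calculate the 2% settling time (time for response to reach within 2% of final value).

For first-order system, 2% settling time ≈ 4τ = 4 × 49.93 = 199.72 s.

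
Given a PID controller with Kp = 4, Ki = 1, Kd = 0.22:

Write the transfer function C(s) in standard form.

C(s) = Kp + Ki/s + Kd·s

Substituting values: C(s) = 4 + 1/s + 0.22s = (0.22s² + 4s + 1)/s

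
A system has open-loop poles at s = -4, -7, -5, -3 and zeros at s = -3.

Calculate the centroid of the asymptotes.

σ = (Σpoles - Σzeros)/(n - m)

σ = (Σpoles - Σzeros)/(n - m) = (-19 - (-3))/(4 - 1) = -16/3 = -5.33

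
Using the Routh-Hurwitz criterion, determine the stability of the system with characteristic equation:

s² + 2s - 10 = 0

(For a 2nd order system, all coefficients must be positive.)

Coefficients: 1, 2, -10. c=-10 not positive, so system is unstable.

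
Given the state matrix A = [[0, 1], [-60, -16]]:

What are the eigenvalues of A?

det(A - λI) = λ² - (-16)λ + 60 = (λ - (-6))(λ - (-10)). Eigenvalues: -6, -10.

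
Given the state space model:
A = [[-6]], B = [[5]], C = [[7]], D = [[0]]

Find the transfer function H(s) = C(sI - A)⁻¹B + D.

(sI - A)⁻¹ = 1/(s + 6). H(s) = 7 × 5/(s + 6) + 0 = 35/(s + 6).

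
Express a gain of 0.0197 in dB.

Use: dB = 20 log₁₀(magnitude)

dB = 20 log₁₀(0.0197) = -34.1 dB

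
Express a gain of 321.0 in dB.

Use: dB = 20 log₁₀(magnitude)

dB = 20 log₁₀(321.0) = 50.1 dB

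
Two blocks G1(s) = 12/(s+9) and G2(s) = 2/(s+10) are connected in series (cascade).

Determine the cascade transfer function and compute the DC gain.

Series: multiply transfer functions. G_eq = 12/(s+9) × 2/(s+10) = 24/((s+9)(s+10)). DC gain = 24/(9×10) = 0.2667.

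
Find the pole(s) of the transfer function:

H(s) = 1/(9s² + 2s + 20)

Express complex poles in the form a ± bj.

Discriminant = 2² - 4×9×20 = 4 - 720 = -716 < 0, so the poles are a complex conjugate pair s = (-2 ± j√716)/(2×9). Real part = -2/(2×9) = -2/18 ≈ -0.1111; imaginary part = ±√716/(2×9) ≈ 1.4866. Poles: s = -0.1111 ± 1.4866j.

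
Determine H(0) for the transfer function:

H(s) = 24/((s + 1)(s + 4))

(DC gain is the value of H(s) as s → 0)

DC gain = H(0) = 24/(1 × 4) = 24/4 = 6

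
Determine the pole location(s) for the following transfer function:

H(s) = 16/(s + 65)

Pole is where denominator = 0: s + 65 = 0, so s = -65.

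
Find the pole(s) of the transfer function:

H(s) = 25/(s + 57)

Pole is where denominator = 0: s + 57 = 0, so s = -57.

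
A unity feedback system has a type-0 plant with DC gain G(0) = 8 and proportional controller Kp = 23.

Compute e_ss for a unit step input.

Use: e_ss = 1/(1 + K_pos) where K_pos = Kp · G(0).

K_pos = Kp · G(0) = 23 × 8 = 184. e_ss = 1/(1 + 184) = 0.0054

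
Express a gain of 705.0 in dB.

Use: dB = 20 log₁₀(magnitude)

dB = 20 log₁₀(705.0) = 57.0 dB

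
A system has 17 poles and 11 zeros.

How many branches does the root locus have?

Root locus has n branches where n = number of poles = 17.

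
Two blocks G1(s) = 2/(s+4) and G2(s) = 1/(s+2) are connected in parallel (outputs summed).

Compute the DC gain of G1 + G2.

Parallel: G_eq = G1 + G2. DC gain = G1(0) + G2(0) = 2/4 + 1/2 = 0.5 + 0.5 = 1.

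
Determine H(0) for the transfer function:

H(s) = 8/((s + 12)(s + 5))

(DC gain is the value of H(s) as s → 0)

DC gain = H(0) = 8/(12 × 5) = 8/60 = 0.1333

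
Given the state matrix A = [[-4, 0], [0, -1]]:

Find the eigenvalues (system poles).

For diagonal matrix, eigenvalues are diagonal entries: λ₁ = -4, λ₂ = -1.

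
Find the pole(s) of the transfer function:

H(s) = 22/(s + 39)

Pole is where denominator = 0: s + 39 = 0, so s = -39.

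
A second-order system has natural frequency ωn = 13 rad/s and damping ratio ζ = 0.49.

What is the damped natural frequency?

ωd = ωn√(1 - ζ²) = 13√(1 - 0.49²) = 11.33 rad/s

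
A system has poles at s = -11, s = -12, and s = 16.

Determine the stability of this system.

Pole(s) at s = 16 are not in the left half-plane. System is unstable.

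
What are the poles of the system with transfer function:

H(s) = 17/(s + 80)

Pole is where denominator = 0: s + 80 = 0, so s = -80.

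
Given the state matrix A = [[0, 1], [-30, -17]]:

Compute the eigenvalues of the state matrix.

det(A - λI) = λ² - (-17)λ + 30 = (λ - (-15))(λ - (-2)). Eigenvalues: -15, -2.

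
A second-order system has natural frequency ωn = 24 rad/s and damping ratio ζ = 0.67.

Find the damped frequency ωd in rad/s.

ωd = ωn√(1 - ζ²) = 24√(1 - 0.67²) = 17.82 rad/s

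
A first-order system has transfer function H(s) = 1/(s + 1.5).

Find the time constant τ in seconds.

For H(s) = 1/(s + 1/τ), the pole is at -1/τ = -1.5, so τ = 1/1.5 = 0.6667 s.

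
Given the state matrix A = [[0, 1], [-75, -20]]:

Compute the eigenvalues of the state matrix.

det(A - λI) = λ² - (-20)λ + 75 = (λ - (-15))(λ - (-5)). Eigenvalues: -15, -5.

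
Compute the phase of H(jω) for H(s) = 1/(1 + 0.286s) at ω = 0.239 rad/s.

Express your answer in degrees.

Phase = -arctan(ωτ) = -arctan(0.239 × 0.286) = -3.9°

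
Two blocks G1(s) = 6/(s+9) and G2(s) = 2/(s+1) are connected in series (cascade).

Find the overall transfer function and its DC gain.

Series: multiply transfer functions. G_eq = 6/(s+9) × 2/(s+1) = 12/((s+9)(s+1)). DC gain = 12/(9×1) = 1.3333.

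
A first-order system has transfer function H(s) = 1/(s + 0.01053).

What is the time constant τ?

For H(s) = 1/(s + 1/τ), the pole is at -1/τ = -0.01053, so τ = 1/0.01053 = 94.97 s.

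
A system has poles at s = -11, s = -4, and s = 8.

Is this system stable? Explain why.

Pole(s) at s = 8 are not in the left half-plane. System is unstable.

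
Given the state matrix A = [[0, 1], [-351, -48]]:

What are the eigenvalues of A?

det(A - λI) = λ² - (-48)λ + 351 = (λ - (-39))(λ - (-9)). Eigenvalues: -39, -9.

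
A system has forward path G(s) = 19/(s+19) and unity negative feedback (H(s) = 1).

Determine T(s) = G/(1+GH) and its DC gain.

T(s) = G/(1+GH) = [19/(s+19)] / [1 + 19/(s+19)] = 19/(s+19+19) = 19/(s+38). DC gain = 19/38 = 0.5.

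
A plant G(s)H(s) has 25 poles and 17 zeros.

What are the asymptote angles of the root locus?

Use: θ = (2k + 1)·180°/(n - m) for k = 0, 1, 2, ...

n - m = 25 - 17 = 8. Angles: θk = (2k + 1)·180°/8 = 22.5°, 67.5°, 112.5°, 157.5°, 202.5°, 247.5°, 292.5°, 337.5°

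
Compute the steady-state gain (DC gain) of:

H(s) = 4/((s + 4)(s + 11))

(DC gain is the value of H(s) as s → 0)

DC gain = H(0) = 4/(4 × 11) = 4/44 = 0.0909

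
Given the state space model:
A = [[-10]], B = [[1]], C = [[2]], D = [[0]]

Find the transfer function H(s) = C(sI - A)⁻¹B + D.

(sI - A)⁻¹ = 1/(s + 10). H(s) = 2 × 1/(s + 10) + 0 = 2/(s + 10).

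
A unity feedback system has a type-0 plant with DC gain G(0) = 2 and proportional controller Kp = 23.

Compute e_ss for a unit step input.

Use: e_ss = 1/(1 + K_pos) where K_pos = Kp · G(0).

K_pos = Kp · G(0) = 23 × 2 = 46. e_ss = 1/(1 + 46) = 0.0213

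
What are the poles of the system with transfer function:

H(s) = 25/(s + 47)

Pole is where denominator = 0: s + 47 = 0, so s = -47.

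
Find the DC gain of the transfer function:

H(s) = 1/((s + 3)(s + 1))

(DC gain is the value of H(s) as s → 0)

DC gain = H(0) = 1/(3 × 1) = 1/3 = 0.3333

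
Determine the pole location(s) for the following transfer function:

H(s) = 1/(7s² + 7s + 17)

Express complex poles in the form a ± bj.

Discriminant = 7² - 4×7×17 = 49 - 476 = -427 < 0, so the poles are a complex conjugate pair s = (-7 ± j√427)/(2×7). Real part = -7/(2×7) = -7/14 = -0.5; imaginary part = ±√427/(2×7) ≈ 1.4760. Poles: s = -0.5 ± 1.4760j.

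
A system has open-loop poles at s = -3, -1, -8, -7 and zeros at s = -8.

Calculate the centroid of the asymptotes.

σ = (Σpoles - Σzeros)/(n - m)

σ = (Σpoles - Σzeros)/(n - m) = (-19 - (-8))/(4 - 1) = -11/3 = -3.67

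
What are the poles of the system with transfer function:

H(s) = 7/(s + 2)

Pole is where denominator = 0: s + 2 = 0, so s = -2.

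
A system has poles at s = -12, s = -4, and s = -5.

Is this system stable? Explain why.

All poles are in the left half-plane. System is stable.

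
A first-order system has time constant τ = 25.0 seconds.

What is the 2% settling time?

For first-order system, 2% settling time ≈ 4τ = 4 × 25.0 = 100.0 s.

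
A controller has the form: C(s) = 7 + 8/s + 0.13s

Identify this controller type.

This is a Proportional-Integral-Derivative (PID) controller.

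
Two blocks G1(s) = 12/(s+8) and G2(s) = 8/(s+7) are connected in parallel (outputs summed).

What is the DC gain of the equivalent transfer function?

Parallel: G_eq = G1 + G2. DC gain = G1(0) + G2(0) = 12/8 + 8/7 = 1.5 + 1.1429 = 2.6429.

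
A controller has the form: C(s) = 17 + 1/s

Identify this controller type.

This is a Proportional-Integral (PI) controller.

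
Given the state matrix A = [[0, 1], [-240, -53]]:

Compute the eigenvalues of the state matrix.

det(A - λI) = λ² - (-53)λ + 240 = (λ - (-5))(λ - (-48)). Eigenvalues: -5, -48.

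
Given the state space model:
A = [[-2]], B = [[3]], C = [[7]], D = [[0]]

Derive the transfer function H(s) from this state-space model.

(sI - A)⁻¹ = 1/(s + 2). H(s) = 7 × 3/(s + 2) + 0 = 21/(s + 2).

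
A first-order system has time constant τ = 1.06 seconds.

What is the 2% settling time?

For first-order system, 2% settling time ≈ 4τ = 4 × 1.06 = 4.24 s.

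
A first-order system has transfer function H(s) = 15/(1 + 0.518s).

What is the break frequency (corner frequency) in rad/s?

Corner frequency = 1/τ = 1/0.518 = 1.931 rad/s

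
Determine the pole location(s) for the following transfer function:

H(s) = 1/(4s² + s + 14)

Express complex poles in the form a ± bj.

Discriminant = 1² - 4×4×14 = 1 - 224 = -223 < 0, so the poles are a complex conjugate pair s = (-1 ± j√223)/(2×4). Real part = -1/(2×4) = -1/8 = -0.125; imaginary part = ±√223/(2×4) ≈ 1.8666. Poles: s = -0.125 ± 1.8666j.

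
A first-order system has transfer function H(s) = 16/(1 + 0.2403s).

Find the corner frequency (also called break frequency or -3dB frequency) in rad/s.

Corner frequency = 1/τ = 1/0.2403 = 4.161 rad/s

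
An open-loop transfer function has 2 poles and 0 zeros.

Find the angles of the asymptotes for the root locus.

n - m = 2 - 0 = 2. Angles: θk = (2k + 1)·180°/2 = 90°, 270°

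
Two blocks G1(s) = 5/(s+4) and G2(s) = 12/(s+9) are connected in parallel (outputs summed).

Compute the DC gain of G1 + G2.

Parallel: G_eq = G1 + G2. DC gain = G1(0) + G2(0) = 5/4 + 12/9 = 1.25 + 1.3333 = 2.5833.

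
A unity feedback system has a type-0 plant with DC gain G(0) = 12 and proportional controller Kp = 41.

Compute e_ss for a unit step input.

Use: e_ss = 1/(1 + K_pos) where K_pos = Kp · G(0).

K_pos = Kp · G(0) = 41 × 12 = 492. e_ss = 1/(1 + 492) = 0.0020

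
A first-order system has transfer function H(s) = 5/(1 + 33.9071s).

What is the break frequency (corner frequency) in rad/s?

Corner frequency = 1/τ = 1/33.9071 = 0.029 rad/s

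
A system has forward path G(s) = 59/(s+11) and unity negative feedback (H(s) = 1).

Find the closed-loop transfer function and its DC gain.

T(s) = G/(1+GH) = [59/(s+11)] / [1 + 59/(s+11)] = 59/(s+11+59) = 59/(s+70). DC gain = 59/70 = 0.8429.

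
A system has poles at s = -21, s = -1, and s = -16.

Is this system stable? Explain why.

All poles are in the left half-plane. System is stable.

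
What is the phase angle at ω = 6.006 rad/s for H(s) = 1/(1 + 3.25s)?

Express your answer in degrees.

Phase = -arctan(ωτ) = -arctan(6.006 × 3.25) = -87.1°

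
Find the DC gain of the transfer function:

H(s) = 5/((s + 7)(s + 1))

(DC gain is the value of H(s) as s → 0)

DC gain = H(0) = 5/(7 × 1) = 5/7 = 0.7143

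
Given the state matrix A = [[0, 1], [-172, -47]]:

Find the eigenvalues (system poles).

det(A - λI) = λ² - (-47)λ + 172 = (λ - (-43))(λ - (-4)). Eigenvalues: -43, -4.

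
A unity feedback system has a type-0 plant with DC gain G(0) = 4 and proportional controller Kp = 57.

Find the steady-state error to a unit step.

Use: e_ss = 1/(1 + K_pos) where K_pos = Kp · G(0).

K_pos = Kp · G(0) = 57 × 4 = 228. e_ss = 1/(1 + 228) = 0.0044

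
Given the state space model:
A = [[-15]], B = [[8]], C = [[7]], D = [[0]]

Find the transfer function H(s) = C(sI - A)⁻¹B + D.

(sI - A)⁻¹ = 1/(s + 15). H(s) = 7 × 8/(s + 15) + 0 = 56/(s + 15).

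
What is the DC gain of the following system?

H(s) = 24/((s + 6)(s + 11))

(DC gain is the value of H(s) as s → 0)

DC gain = H(0) = 24/(6 × 11) = 24/66 = 0.3636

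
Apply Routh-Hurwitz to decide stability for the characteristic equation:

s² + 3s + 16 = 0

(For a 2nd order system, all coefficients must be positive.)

Coefficients: 1, 3, 16. All positive, so system is stable.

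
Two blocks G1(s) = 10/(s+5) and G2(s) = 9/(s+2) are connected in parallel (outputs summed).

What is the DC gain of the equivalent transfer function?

Parallel: G_eq = G1 + G2. DC gain = G1(0) + G2(0) = 10/5 + 9/2 = 2 + 4.5 = 6.5.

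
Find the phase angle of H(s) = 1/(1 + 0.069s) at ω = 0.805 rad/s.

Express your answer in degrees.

Phase = -arctan(ωτ) = -arctan(0.805 × 0.069) = -3.2°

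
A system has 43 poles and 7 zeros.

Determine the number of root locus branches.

Root locus has n branches where n = number of poles = 43.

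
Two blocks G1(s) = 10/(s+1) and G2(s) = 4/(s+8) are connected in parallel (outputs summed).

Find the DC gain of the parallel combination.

Parallel: G_eq = G1 + G2. DC gain = G1(0) + G2(0) = 10/1 + 4/8 = 10 + 0.5 = 10.5.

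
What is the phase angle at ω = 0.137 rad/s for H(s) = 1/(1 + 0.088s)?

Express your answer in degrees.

Phase = -arctan(ωτ) = -arctan(0.137 × 0.088) = -0.7°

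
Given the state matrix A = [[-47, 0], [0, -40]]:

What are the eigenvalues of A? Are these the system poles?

For diagonal matrix, eigenvalues are diagonal entries: λ₁ = -47, λ₂ = -40. Eigenvalues of A = system poles.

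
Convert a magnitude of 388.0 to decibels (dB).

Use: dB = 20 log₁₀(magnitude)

dB = 20 log₁₀(388.0) = 51.8 dB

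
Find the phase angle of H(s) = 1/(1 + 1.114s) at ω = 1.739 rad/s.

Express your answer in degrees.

Phase = -arctan(ωτ) = -arctan(1.739 × 1.114) = -62.7°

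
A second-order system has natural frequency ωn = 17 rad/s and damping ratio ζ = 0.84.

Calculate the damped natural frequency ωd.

ωd = ωn√(1 - ζ²) = 17√(1 - 0.84²) = 9.22 rad/s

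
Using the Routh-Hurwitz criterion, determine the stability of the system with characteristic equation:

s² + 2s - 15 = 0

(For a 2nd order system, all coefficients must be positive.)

Coefficients: 1, 2, -15. c=-15 not positive, so system is unstable.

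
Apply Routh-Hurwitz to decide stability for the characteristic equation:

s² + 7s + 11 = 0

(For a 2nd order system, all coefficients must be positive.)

Coefficients: 1, 7, 11. All positive, so system is stable.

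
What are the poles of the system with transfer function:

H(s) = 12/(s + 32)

Pole is where denominator = 0: s + 32 = 0, so s = -32.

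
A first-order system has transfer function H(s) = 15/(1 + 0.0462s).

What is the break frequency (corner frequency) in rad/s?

Corner frequency = 1/τ = 1/0.0462 = 21.645 rad/s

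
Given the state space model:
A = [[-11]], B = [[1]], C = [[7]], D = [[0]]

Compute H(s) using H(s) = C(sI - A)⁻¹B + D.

(sI - A)⁻¹ = 1/(s + 11). H(s) = 7 × 1/(s + 11) + 0 = 7/(s + 11).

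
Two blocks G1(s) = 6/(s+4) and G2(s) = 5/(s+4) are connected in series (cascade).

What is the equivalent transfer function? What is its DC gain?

Series: multiply transfer functions. G_eq = 6/(s+4) × 5/(s+4) = 30/((s+4)(s+4)). DC gain = 30/(4×4) = 1.875.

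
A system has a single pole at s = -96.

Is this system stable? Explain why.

Pole at s = -96 is in the left half-plane. Stable.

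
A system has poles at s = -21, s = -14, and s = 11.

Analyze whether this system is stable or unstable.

Pole(s) at s = 11 are not in the left half-plane. System is unstable.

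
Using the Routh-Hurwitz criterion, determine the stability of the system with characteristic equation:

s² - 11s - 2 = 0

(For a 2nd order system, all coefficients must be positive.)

Coefficients: 1, -11, -2. b=-11, c=-2 not positive, so system is unstable.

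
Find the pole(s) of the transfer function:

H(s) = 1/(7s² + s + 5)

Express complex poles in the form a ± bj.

Discriminant = 1² - 4×7×5 = 1 - 140 = -139 < 0, so the poles are a complex conjugate pair s = (-1 ± j√139)/(2×7). Real part = -1/(2×7) = -1/14 ≈ -0.0714; imaginary part = ±√139/(2×7) ≈ 0.8421. Poles: s = -0.0714 ± 0.8421j.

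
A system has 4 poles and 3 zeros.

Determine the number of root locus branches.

Root locus has n branches where n = number of poles = 4.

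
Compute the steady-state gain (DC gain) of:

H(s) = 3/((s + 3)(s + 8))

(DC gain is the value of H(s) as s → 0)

DC gain = H(0) = 3/(3 × 8) = 3/24 = 0.125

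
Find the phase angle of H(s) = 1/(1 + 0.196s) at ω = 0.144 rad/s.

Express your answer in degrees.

Phase = -arctan(ωτ) = -arctan(0.144 × 0.196) = -1.6°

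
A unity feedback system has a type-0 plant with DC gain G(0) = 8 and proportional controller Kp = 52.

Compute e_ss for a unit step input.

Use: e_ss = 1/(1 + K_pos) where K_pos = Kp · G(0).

K_pos = Kp · G(0) = 52 × 8 = 416. e_ss = 1/(1 + 416) = 0.0024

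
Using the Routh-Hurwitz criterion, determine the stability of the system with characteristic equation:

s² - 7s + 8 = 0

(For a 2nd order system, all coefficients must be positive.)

Coefficients: 1, -7, 8. b=-7 not positive, so system is unstable.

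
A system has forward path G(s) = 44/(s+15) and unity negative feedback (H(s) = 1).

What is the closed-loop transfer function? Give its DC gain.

T(s) = G/(1+GH) = [44/(s+15)] / [1 + 44/(s+15)] = 44/(s+15+44) = 44/(s+59). DC gain = 44/59 = 0.7458.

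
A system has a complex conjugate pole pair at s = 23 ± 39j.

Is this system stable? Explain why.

Real part of poles is 23 (> 0, right half-plane). Unstable.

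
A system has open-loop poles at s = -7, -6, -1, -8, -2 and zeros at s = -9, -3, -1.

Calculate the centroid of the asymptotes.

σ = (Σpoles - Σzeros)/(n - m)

σ = (Σpoles - Σzeros)/(n - m) = (-24 - (-13))/(5 - 3) = -11/2 = -5.5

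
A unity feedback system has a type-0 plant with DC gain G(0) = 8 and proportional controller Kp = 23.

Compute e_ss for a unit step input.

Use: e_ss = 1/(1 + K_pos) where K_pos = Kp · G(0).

K_pos = Kp · G(0) = 23 × 8 = 184. e_ss = 1/(1 + 184) = 0.0054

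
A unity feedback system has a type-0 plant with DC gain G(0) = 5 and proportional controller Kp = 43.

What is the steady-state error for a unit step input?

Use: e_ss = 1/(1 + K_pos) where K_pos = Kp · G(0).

K_pos = Kp · G(0) = 43 × 5 = 215. e_ss = 1/(1 + 215) = 0.0046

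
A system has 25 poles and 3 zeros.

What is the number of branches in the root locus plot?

Root locus has n branches where n = number of poles = 25.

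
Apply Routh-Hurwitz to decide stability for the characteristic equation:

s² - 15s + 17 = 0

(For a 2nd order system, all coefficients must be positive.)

Coefficients: 1, -15, 17. b=-15 not positive, so system is unstable.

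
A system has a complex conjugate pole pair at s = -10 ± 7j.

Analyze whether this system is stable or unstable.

Real part of poles is -10 (< 0, left half-plane). Stable.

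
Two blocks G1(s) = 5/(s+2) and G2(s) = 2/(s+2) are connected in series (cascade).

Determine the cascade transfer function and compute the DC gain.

Series: multiply transfer functions. G_eq = 5/(s+2) × 2/(s+2) = 10/((s+2)(s+2)). DC gain = 10/(2×2) = 2.5.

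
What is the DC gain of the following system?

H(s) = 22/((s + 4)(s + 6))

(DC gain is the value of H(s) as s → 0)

DC gain = H(0) = 22/(4 × 6) = 22/24 = 0.9167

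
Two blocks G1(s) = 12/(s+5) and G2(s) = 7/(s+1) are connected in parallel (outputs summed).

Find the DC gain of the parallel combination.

Parallel: G_eq = G1 + G2. DC gain = G1(0) + G2(0) = 12/5 + 7/1 = 2.4 + 7 = 9.4.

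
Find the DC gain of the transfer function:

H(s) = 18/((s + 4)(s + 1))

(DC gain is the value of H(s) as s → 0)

DC gain = H(0) = 18/(4 × 1) = 18/4 = 4.5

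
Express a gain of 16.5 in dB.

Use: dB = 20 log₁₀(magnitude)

dB = 20 log₁₀(16.5) = 24.3 dB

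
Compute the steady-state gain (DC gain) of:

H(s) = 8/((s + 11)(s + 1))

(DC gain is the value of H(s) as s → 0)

DC gain = H(0) = 8/(11 × 1) = 8/11 = 0.7273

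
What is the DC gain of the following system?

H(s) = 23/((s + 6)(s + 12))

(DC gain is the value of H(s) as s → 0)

DC gain = H(0) = 23/(6 × 12) = 23/72 = 0.3194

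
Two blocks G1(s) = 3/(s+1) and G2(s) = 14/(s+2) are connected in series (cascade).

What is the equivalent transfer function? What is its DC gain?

Series: multiply transfer functions. G_eq = 3/(s+1) × 14/(s+2) = 42/((s+1)(s+2)). DC gain = 42/(1×2) = 21.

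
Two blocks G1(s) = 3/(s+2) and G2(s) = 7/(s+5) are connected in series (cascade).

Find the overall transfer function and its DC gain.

Series: multiply transfer functions. G_eq = 3/(s+2) × 7/(s+5) = 21/((s+2)(s+5)). DC gain = 21/(2×5) = 2.1.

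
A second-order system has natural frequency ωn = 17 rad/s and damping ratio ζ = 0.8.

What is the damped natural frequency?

ωd = ωn√(1 - ζ²) = 17√(1 - 0.8²) = 10.2 rad/s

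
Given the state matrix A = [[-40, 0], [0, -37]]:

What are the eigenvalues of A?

For diagonal matrix, eigenvalues are diagonal entries: λ₁ = -40, λ₂ = -37.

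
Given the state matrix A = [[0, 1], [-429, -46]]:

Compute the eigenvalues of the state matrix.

det(A - λI) = λ² - (-46)λ + 429 = (λ - (-13))(λ - (-33)). Eigenvalues: -13, -33.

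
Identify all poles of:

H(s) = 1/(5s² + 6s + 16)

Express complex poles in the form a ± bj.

Discriminant = 6² - 4×5×16 = 36 - 320 = -284 < 0, so the poles are a complex conjugate pair s = (-6 ± j√284)/(2×5). Real part = -6/(2×5) = -6/10 = -0.6; imaginary part = ±√284/(2×5) ≈ 1.6852. Poles: s = -0.6 ± 1.6852j.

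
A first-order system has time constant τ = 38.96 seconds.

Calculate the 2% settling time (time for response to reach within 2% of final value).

For first-order system, 2% settling time ≈ 4τ = 4 × 38.96 = 155.84 s.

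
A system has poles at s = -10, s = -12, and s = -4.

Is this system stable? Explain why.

All poles are in the left half-plane. System is stable.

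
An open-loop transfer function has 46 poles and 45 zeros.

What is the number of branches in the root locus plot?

Root locus has n branches where n = number of poles = 46.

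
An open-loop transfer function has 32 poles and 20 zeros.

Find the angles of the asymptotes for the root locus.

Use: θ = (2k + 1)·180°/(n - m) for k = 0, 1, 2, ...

n - m = 32 - 20 = 12. Angles: θk = (2k + 1)·180°/12 = 15°, 45°, 75°, 105°, 135°, 165°, 195°, 225°, 255°, 285°, 315°, 345°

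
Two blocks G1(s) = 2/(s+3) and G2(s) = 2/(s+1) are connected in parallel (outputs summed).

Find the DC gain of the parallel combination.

Parallel: G_eq = G1 + G2. DC gain = G1(0) + G2(0) = 2/3 + 2/1 = 0.6667 + 2 = 2.6667.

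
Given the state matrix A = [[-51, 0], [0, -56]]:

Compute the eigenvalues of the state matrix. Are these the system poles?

For diagonal matrix, eigenvalues are diagonal entries: λ₁ = -51, λ₂ = -56. Eigenvalues of A = system poles.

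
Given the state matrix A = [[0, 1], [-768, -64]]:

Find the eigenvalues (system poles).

det(A - λI) = λ² - (-64)λ + 768 = (λ - (-48))(λ - (-16)). Eigenvalues: -48, -16.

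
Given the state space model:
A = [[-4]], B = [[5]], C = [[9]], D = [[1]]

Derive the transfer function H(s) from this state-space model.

(sI - A)⁻¹ = 1/(s + 4). H(s) = 9×5/(s + 4) + 1 = (s + 49)/(s + 4).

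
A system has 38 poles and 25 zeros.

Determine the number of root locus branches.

Root locus has n branches where n = number of poles = 38.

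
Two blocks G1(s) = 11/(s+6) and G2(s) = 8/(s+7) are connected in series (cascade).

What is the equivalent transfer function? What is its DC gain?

Series: multiply transfer functions. G_eq = 11/(s+6) × 8/(s+7) = 88/((s+6)(s+7)). DC gain = 88/(6×7) = 2.0952.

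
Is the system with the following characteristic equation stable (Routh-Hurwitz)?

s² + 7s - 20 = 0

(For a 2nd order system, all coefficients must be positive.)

Coefficients: 1, 7, -20. c=-20 not positive, so system is unstable.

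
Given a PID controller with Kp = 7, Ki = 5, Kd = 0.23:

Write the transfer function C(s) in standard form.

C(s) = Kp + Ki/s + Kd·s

Substituting values: C(s) = 7 + 5/s + 0.23s = (0.23s² + 7s + 5)/s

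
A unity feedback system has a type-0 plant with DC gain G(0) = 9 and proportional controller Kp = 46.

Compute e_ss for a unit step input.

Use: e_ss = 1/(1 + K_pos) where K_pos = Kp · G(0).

K_pos = Kp · G(0) = 46 × 9 = 414. e_ss = 1/(1 + 414) = 0.0024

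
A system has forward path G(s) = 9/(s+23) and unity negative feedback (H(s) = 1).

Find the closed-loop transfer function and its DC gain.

T(s) = G/(1+GH) = [9/(s+23)] / [1 + 9/(s+23)] = 9/(s+23+9) = 9/(s+32). DC gain = 9/32 = 0.28125.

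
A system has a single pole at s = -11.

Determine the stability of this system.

Pole at s = -11 is in the left half-plane. Stable.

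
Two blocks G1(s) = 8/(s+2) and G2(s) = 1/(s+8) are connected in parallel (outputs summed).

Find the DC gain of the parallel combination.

Parallel: G_eq = G1 + G2. DC gain = G1(0) + G2(0) = 8/2 + 1/8 = 4 + 0.125 = 4.125.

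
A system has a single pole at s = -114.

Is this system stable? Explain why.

Pole at s = -114 is in the left half-plane. Stable.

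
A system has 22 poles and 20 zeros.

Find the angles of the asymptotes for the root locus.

n - m = 22 - 20 = 2. Angles: θk = (2k + 1)·180°/2 = 90°, 270°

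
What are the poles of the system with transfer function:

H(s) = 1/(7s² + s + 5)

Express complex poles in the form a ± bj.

Discriminant = 1² - 4×7×5 = 1 - 140 = -139 < 0, so the poles are a complex conjugate pair s = (-1 ± j√139)/(2×7). Real part = -1/(2×7) = -1/14 ≈ -0.0714; imaginary part = ±√139/(2×7) ≈ 0.8421. Poles: s = -0.0714 ± 0.8421j.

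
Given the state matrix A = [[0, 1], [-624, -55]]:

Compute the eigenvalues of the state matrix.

det(A - λI) = λ² - (-55)λ + 624 = (λ - (-39))(λ - (-16)). Eigenvalues: -39, -16.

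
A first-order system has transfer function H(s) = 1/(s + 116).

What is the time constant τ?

For H(s) = 1/(s + 1/τ), the pole is at -1/τ = -116, so τ = 1/116 = 0.0086 s.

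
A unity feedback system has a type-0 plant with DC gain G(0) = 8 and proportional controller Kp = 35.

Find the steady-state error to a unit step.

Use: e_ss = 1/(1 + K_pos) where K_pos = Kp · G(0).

K_pos = Kp · G(0) = 35 × 8 = 280. e_ss = 1/(1 + 280) = 0.0036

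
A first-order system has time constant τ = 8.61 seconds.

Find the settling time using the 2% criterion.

For first-order system, 2% settling time ≈ 4τ = 4 × 8.61 = 34.44 s.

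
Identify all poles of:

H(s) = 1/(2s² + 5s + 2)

Discriminant = 5² - 4×2×2 = 25 - 16 = 9 > 0, so two distinct real poles. Using quadratic formula: s = (-5 ± √9)/(2×2) = (-5 ± √9)/4, with √9 = 3. s₁ = -2/4 = -0.5, s₂ = -8/4 = -2. Poles: s₁ = -0.5, s₂ = -2.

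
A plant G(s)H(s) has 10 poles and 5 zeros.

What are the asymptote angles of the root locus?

n - m = 10 - 5 = 5. Angles: θk = (2k + 1)·180°/5 = 36°, 108°, 180°, 252°, 324°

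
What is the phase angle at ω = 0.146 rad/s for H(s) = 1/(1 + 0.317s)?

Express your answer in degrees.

Phase = -arctan(ωτ) = -arctan(0.146 × 0.317) = -2.6°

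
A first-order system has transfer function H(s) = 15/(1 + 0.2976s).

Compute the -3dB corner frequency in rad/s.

Corner frequency = 1/τ = 1/0.2976 = 3.36 rad/s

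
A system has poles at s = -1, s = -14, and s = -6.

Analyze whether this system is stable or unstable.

All poles are in the left half-plane. System is stable.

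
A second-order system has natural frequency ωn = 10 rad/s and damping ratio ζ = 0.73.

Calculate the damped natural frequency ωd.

ωd = ωn√(1 - ζ²) = 10√(1 - 0.73²) = 6.83 rad/s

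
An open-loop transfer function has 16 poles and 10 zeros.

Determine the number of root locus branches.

Root locus has n branches where n = number of poles = 16.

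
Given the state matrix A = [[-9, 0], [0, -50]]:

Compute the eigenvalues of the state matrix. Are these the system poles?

For diagonal matrix, eigenvalues are diagonal entries: λ₁ = -9, λ₂ = -50. Eigenvalues of A = system poles.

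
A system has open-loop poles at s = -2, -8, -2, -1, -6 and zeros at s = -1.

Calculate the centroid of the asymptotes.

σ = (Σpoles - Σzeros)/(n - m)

σ = (Σpoles - Σzeros)/(n - m) = (-19 - (-1))/(5 - 1) = -18/4 = -4.5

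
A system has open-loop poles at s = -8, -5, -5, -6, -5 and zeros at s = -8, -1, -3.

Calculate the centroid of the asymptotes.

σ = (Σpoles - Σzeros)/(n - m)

σ = (Σpoles - Σzeros)/(n - m) = (-29 - (-12))/(5 - 3) = -17/2 = -8.5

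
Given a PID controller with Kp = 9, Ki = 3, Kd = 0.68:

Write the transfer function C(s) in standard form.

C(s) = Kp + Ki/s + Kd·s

Substituting values: C(s) = 9 + 3/s + 0.68s = (0.68s² + 9s + 3)/s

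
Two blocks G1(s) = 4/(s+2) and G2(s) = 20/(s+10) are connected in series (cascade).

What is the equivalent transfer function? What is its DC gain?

Series: multiply transfer functions. G_eq = 4/(s+2) × 20/(s+10) = 80/((s+2)(s+10)). DC gain = 80/(2×10) = 4.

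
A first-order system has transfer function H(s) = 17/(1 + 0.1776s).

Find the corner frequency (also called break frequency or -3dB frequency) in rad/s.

Corner frequency = 1/τ = 1/0.1776 = 5.631 rad/s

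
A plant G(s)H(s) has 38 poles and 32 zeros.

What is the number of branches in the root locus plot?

Root locus has n branches where n = number of poles = 38.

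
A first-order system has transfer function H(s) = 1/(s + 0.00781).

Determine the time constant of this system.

For H(s) = 1/(s + 1/τ), the pole is at -1/τ = -0.00781, so τ = 1/0.00781 = 128 s.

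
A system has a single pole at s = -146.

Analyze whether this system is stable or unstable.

Pole at s = -146 is in the left half-plane. Stable.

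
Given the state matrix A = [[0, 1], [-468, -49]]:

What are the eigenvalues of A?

det(A - λI) = λ² - (-49)λ + 468 = (λ - (-13))(λ - (-36)). Eigenvalues: -13, -36.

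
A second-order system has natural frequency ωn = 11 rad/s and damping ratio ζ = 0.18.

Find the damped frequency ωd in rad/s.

ωd = ωn√(1 - ζ²) = 11√(1 - 0.18²) = 10.82 rad/s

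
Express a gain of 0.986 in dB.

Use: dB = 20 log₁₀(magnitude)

dB = 20 log₁₀(0.986) = -0.1 dB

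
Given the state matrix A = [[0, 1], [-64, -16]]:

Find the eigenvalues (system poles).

det(A - λI) = λ² - (-16)λ + 64 = (λ - (-8))(λ - (-8)). Eigenvalues: -8, -8.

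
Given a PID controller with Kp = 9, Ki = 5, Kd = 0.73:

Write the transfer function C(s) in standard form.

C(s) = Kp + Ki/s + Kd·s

Substituting values: C(s) = 9 + 5/s + 0.73s = (0.73s² + 9s + 5)/s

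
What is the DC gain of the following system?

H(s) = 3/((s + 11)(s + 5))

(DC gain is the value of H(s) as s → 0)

DC gain = H(0) = 3/(11 × 5) = 3/55 = 0.0545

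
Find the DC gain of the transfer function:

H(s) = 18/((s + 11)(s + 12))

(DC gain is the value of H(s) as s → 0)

DC gain = H(0) = 18/(11 × 12) = 18/132 = 0.1364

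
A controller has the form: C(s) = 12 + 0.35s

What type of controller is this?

This is a Proportional-Derivative (PD) controller.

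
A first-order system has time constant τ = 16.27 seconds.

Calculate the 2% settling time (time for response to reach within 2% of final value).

For first-order system, 2% settling time ≈ 4τ = 4 × 16.27 = 65.08 s.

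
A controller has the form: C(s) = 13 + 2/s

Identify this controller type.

This is a Proportional-Integral (PI) controller.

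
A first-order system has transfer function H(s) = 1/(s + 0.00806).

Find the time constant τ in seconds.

For H(s) = 1/(s + 1/τ), the pole is at -1/τ = -0.00806, so τ = 1/0.00806 = 124.1 s.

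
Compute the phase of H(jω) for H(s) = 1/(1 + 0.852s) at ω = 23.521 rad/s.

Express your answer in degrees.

Phase = -arctan(ωτ) = -arctan(23.521 × 0.852) = -87.1°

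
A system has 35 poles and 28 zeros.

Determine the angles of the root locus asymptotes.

n - m = 35 - 28 = 7. Angles: θk = (2k + 1)·180°/7 = 25.71°, 77.14°, 128.57°, 180°, 231.43°, 282.86°, 334.29°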